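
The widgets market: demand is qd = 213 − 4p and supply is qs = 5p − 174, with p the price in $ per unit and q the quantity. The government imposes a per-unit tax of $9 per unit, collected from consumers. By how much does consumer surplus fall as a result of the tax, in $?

Consumer surplus falls by $155.

Without the tax, 213 − 4p = 5p − 174 gives 9p = 387, so p* = $43 and q* = 41.
With the tax collected from consumers, demand (in seller-price terms) shifts: qd = 213 − 4(p + 9).
Solving gives q = 21 with consumers paying $48 and producers receiving $39 (the $9 wedge).
ΔCS is the trapezoid between Q = 21 and Q = 41 of height $5: ½ · (41 + 21) · 5 = $155.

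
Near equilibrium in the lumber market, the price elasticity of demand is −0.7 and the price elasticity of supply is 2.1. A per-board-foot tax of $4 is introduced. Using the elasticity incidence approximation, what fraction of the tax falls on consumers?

Consumers' share ≈ 0.75.

Incidence ratio: consumers' share ≈ εs / (εs + |εd|) = 2.1 / (2.1 + 0.7) = 0.75.
Supply is the more elastic side, so consumers bear the larger share.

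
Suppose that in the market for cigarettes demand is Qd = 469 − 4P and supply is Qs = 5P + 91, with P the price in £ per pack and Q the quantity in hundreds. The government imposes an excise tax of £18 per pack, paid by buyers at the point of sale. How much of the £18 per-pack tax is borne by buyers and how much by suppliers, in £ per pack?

Before the tax: set 469 − 4P = 5P + 91 → P* = £42, Q* = 301.
With the tax collected from buyers, demand (in seller-price terms) shifts: Qd = 469 − 4(P + 18).
Solving gives Q = 261 with buyers paying £52 and suppliers receiving £34 (the £18 wedge).
Burden on buyers: £10; on suppliers: £8. (They sum to £18.)

Buyers bear £10 per pack; suppliers bear £8 per pack.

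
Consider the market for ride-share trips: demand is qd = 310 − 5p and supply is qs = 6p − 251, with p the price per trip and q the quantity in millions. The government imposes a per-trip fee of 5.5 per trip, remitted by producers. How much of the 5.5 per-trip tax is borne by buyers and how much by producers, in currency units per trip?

Buyers bear 3 per trip; producers bear 2.5 per trip.

Before the tax: set 310 − 5p = 6p − 251 → p* = 51, q* = 55.
With the tax collected from producers, supply shifts: qs = 6(p − 5.5) − 251.
Solving gives q = 40 with buyers paying 54 and producers receiving 48.5 (the 5.5 wedge).
Burden on buyers: 3; on producers: 2.5. (They sum to 5.5.)
The less price-elastic side of the market bears the larger share of a per-unit tax.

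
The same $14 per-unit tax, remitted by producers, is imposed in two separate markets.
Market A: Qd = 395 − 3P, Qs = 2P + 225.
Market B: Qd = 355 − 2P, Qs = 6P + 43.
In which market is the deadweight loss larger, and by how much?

Market A: pre-tax P* = $34, Q* = 293; post-tax Q = 276.2; deadweight loss = $117.6.
Market B: pre-tax P* = $39, Q* = 277; post-tax Q = 256; deadweight loss = $147.
Difference: $117.6 vs $147 → market B is larger by $29.4.

Market B, by $29.4.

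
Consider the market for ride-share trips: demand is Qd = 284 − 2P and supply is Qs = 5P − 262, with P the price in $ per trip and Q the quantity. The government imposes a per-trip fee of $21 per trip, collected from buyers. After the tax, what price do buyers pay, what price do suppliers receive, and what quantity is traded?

Without the tax, 284 − 2P = 5P − 262 gives 7P = 546, so P* = $78 and Q* = 128.
With the tax collected from buyers, demand (in seller-price terms) shifts: Qd = 284 − 2(P + 21).
Solving gives Q = 98 with buyers paying $93 and suppliers receiving $72 (the $21 wedge).
The less price-elastic side of the market bears the larger share of a per-unit tax.

Buyers pay $93; suppliers receive $72; quantity = 98.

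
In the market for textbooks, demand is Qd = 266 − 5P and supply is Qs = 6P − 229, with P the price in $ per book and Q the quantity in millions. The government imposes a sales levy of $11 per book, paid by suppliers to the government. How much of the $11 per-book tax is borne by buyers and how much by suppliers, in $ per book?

Before the tax: set 266 − 5P = 6P − 229 → P* = $45, Q* = 41.
With the tax collected from suppliers, supply shifts: Qs = 6(P − 11) − 229.
Solving gives Q = 11 with buyers paying $51 and suppliers receiving $40 (the $11 wedge).
Burden on buyers: $6; on suppliers: $5. (They sum to $11.)
The less price-elastic side of the market bears the larger share of a per-unit tax.

Buyers bear $6 per book; suppliers bear $5 per book.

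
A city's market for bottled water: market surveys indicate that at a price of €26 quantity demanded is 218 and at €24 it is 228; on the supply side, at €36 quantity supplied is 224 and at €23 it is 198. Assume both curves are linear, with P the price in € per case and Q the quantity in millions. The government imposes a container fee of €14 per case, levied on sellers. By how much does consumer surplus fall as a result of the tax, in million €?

Consumer surplus falls by €792 million.

Demand slope: (228 − 218)/(24 − 26) = -5, so Qd = 348 − 5P.
Supply slope: (198 − 224)/(23 − 36) = 2, so Qs = 2P + 152.
Without the tax, 348 − 5P = 2P + 152 gives 7P = 196, so P* = €28 and Q* = 208.
With the tax collected from sellers, supply shifts: Qs = 2(P − 14) + 152.
Solving gives Q = 188 with consumers paying €32 and sellers receiving €18 (the €14 wedge).
ΔCS is the trapezoid between Q = 188 and Q = 208 of height €4: ½ · (208 + 188) · 4 = €792.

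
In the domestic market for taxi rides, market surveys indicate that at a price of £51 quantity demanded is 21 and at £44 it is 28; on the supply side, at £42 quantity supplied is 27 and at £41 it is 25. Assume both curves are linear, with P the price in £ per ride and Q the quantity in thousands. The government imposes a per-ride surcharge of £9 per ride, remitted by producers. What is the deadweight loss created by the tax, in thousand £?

Demand slope: (28 − 21)/(44 − 51) = -1, so Qd = 72 − P.
Supply slope: (25 − 27)/(41 − 42) = 2, so Qs = 2P − 57.
Without the tax, 72 − P = 2P − 57 gives 3P = 129, so P* = £43 and Q* = 29.
With the tax collected from producers, supply shifts: Qs = 2(P − 9) − 57.
Solving gives Q = 23 with buyers paying £49 and producers receiving £40 (the £9 wedge).
Quantity falls by |ΔQ| = |29 − 23| = 6.
DWL = ½ · t · |ΔQ| = ½ · 9 · 6 = £27.

Deadweight loss = £27 thousand.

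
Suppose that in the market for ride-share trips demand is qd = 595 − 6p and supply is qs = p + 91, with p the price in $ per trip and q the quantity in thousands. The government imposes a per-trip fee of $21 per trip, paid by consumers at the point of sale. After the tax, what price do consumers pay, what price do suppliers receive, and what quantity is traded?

Consumers pay $75; suppliers receive $54; quantity = 145.

Before the tax: set 595 − 6p = p + 91 → p* = $72, q* = 163.
With the tax collected from consumers, demand (in seller-price terms) shifts: qd = 595 − 6(p + 21).
New equilibrium: consumers pay $75, suppliers receive $54, q = 145. (Wedge: pb − ps = 21.)
The less price-elastic side of the market bears the larger share of a per-unit tax.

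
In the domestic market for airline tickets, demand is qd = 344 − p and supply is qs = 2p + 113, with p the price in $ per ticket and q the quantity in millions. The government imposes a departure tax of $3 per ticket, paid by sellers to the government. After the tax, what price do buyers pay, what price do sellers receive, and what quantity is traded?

Buyers pay $79; sellers receive $76; quantity = 265.

Without the tax, 344 − p = 2p + 113 gives 3p = 231, so p* = $77 and q* = 267.
With the tax collected from sellers, supply shifts: qs = 2(p − 3) + 113.
New equilibrium: buyers pay $79, sellers receive $76, q = 265. (Wedge: pb − ps = 3.)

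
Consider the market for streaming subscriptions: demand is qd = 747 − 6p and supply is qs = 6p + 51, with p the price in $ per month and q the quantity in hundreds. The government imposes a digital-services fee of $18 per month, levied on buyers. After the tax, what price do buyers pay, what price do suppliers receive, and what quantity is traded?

Before the tax: set 747 − 6p = 6p + 51 → p* = $58, q* = 399.
With the tax collected from buyers, demand (in seller-price terms) shifts: qd = 747 − 6(p + 18).
New equilibrium: buyers pay $67, suppliers receive $49, q = 345. (Wedge: pb − ps = 18.)

Buyers pay $67; suppliers receive $49; quantity = 345.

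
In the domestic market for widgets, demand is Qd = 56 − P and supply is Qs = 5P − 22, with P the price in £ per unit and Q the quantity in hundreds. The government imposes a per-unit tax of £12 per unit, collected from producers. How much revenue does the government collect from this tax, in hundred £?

Tax revenue = £396 hundred.

Without the tax, 56 − P = 5P − 22 gives 6P = 78, so P* = £13 and Q* = 43.
With the tax collected from producers, supply shifts: Qs = 5(P − 12) − 22.
Solving gives Q = 33 with consumers paying £23 and producers receiving £11 (the £12 wedge).
Revenue = t · Q = 12 · 33 = £396.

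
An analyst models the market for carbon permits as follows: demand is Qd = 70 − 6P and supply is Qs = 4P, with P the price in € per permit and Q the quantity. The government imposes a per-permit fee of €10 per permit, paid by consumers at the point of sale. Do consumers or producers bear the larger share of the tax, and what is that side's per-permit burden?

Producers bear the larger share: €6 per permit.

Before the tax: set 70 − 6P = 4P → P* = €7, Q* = 28.
With the tax collected from consumers, demand (in seller-price terms) shifts: Qd = 70 − 6(P + 10).
Solving gives Q = 4 with consumers paying €11 and producers receiving €1 (the €10 wedge).
Per-permit burden: consumers €4, producers €6.
Producers take the larger share because supply is less price-elastic here (demand slope 6 vs supply slope 4).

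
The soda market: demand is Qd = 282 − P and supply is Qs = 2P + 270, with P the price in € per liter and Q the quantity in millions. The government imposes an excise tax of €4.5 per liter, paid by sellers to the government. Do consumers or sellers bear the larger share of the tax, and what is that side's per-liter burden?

Without the tax, 282 − P = 2P + 270 gives 3P = 12, so P* = €4 and Q* = 278.
With the tax collected from sellers, supply shifts: Qs = 2(P − 4.5) + 270.
New equilibrium: consumers pay €7, sellers receive €2.5, Q = 275. (Wedge: Pb − Ps = 4.5.)
Per-liter burden: consumers €3, sellers €1.5.
Consumers take the larger share because demand is less price-elastic here (demand slope 1 vs supply slope 2).

Consumers bear the larger share: €3 per liter.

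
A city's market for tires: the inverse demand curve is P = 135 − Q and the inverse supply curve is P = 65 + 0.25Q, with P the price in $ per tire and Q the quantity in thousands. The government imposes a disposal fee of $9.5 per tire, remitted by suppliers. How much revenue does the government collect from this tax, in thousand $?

Tax revenue = $459.8 thousand.

Inverting to Q(P) form: Qd = 135 − P; Qs = 4P − 260.
Without the tax, 135 − P = 4P − 260 gives 5P = 395, so P* = $79 and Q* = 56.
With the tax collected from suppliers, supply shifts: Qs = 4(P − 9.5) − 260.
New equilibrium: buyers pay $86.6, suppliers receive $77.1, Q = 48.4. (Wedge: Pb − Ps = 9.5.)
Revenue = t · Q = 9.5 · 48.4 = $459.8.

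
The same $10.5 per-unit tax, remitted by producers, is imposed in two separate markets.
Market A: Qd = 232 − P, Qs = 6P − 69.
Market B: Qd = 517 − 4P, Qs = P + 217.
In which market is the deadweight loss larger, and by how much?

Market A, by $3.15.

Market A: pre-tax P* = $43, Q* = 189; post-tax Q = 180; deadweight loss = $47.25.
Market B: pre-tax P* = $60, Q* = 277; post-tax Q = 268.6; deadweight loss = $44.1.
Difference: $47.25 vs $44.1 → market A is larger by $3.15.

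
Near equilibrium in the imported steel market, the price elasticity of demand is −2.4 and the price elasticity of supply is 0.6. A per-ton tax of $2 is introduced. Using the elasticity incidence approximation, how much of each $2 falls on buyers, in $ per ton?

Buyers bear ≈ $0.4 per ton.

Incidence ratio: buyers' share ≈ εs / (εs + |εd|) = 0.6 / (0.6 + 2.4) = 0.2.
So buyers bear ≈ 0.2 × $2 = $0.4; suppliers bear $1.6.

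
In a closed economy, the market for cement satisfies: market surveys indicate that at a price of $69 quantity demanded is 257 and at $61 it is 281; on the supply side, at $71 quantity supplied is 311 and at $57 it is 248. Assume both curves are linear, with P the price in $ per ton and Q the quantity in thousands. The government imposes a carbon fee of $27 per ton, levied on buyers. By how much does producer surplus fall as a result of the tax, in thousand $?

Producer surplus falls by $2707.56 thousand.

Demand slope: (281 − 257)/(61 − 69) = -3, so Qd = 464 − 3P.
Supply slope: (248 − 311)/(57 − 71) = 4.5, so Qs = 4.5P − 8.5.
Without the tax, 464 − 3P = 4.5P − 8.5 gives 7.5P = 472.5, so P* = $63 and Q* = 275.
With the tax collected from buyers, demand (in seller-price terms) shifts: Qd = 464 − 3(P + 27).
Solving gives Q = 226.4 with buyers paying $79.2 and producers receiving $52.2 (the $27 wedge).
ΔPS is the trapezoid between Q = 226.4 and Q = 275 of height $10.8: ½ · (275 + 226.4) · 10.8 = $2707.56.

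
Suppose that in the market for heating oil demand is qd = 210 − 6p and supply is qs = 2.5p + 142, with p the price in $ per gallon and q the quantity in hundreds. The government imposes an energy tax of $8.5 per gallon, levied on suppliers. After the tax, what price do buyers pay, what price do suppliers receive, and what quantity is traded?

Without the tax, 210 − 6p = 2.5p + 142 gives 8.5p = 68, so p* = $8 and q* = 162.
With the tax collected from suppliers, supply shifts: qs = 2.5(p − 8.5) + 142.
Solving gives q = 147 with buyers paying $10.5 and suppliers receiving $2 (the $8.5 wedge).
The less price-elastic side of the market bears the larger share of a per-unit tax.

Buyers pay $10.5; suppliers receive $2; quantity = 147.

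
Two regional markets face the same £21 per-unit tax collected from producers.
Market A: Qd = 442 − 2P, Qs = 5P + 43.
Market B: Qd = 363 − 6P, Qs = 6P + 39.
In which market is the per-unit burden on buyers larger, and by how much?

Market A: pre-tax P* = £57, Q* = 328; post-tax Q = 298; per-unit burden on buyers = £15.
Market B: pre-tax P* = £27, Q* = 201; post-tax Q = 138; per-unit burden on buyers = £10.5.
Difference: £15 vs £10.5 → market A is larger by £4.5.

Market A, by £4.5.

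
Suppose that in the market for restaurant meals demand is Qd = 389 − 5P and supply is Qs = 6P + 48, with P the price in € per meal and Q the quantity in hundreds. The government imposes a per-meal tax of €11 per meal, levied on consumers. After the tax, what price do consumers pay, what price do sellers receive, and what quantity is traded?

Without the tax, 389 − 5P = 6P + 48 gives 11P = 341, so P* = €31 and Q* = 234.
With the tax collected from consumers, demand (in seller-price terms) shifts: Qd = 389 − 5(P + 11).
New equilibrium: consumers pay €37, sellers receive €26, Q = 204. (Wedge: Pb − Ps = 11.)
The less price-elastic side of the market bears the larger share of a per-unit tax.

Consumers pay €37; sellers receive €26; quantity = 204.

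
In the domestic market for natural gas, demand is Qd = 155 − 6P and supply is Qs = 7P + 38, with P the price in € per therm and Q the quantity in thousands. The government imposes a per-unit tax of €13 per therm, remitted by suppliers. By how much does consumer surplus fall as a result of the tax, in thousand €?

Without the tax, 155 − 6P = 7P + 38 gives 13P = 117, so P* = €9 and Q* = 101.
With the tax collected from suppliers, supply shifts: Qs = 7(P − 13) + 38.
Solving gives Q = 59 with consumers paying €16 and suppliers receiving €3 (the €13 wedge).
ΔCS is the trapezoid between Q = 59 and Q = 101 of height €7: ½ · (101 + 59) · 7 = €560.

Consumer surplus falls by €560 thousand.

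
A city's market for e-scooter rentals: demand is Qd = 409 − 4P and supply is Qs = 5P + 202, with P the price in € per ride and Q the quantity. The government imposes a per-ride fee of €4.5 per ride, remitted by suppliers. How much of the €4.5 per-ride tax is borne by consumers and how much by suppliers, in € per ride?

Consumers bear €2.5 per ride; suppliers bear €2 per ride.

Without the tax, 409 − 4P = 5P + 202 gives 9P = 207, so P* = €23 and Q* = 317.
With the tax collected from suppliers, supply shifts: Qs = 5(P − 4.5) + 202.
Solving gives Q = 307 with consumers paying €25.5 and suppliers receiving €21 (the €4.5 wedge).
Burden on consumers: €2.5; on suppliers: €2. (They sum to €4.5.)
The less price-elastic side of the market bears the larger share of a per-unit tax.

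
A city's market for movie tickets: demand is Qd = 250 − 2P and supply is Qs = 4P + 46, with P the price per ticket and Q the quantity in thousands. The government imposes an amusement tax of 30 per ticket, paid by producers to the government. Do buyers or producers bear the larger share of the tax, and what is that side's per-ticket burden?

Buyers bear the larger share: 20 per ticket.

Without the tax, 250 − 2P = 4P + 46 gives 6P = 204, so P* = 34 and Q* = 182.
With the tax collected from producers, supply shifts: Qs = 4(P − 30) + 46.
New equilibrium: buyers pay 54, producers receive 24, Q = 142. (Wedge: Pb − Ps = 30.)
Per-ticket burden: buyers 20, producers 10.
Buyers take the larger share because demand is less price-elastic here (demand slope 2 vs supply slope 4).
The less price-elastic side of the market bears the larger share of a per-unit tax.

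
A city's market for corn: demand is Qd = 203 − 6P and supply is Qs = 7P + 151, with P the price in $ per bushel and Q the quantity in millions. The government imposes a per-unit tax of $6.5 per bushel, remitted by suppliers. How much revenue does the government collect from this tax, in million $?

Tax revenue = $1027 million.

Without the tax, 203 − 6P = 7P + 151 gives 13P = 52, so P* = $4 and Q* = 179.
With the tax collected from suppliers, supply shifts: Qs = 7(P − 6.5) + 151.
New equilibrium: consumers pay $7.5, suppliers receive $1, Q = 158. (Wedge: Pb − Ps = 6.5.)
Revenue = t · Q = 6.5 · 158 = $1027.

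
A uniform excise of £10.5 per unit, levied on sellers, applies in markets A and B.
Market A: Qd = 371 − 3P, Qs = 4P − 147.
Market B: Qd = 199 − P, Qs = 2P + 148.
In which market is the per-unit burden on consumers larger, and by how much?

Market B, by £1.

Market A: pre-tax P* = £74, Q* = 149; post-tax Q = 131; per-unit burden on consumers = £6.
Market B: pre-tax P* = £17, Q* = 182; post-tax Q = 175; per-unit burden on consumers = £7.
Difference: £6 vs £7 → market B is larger by £1.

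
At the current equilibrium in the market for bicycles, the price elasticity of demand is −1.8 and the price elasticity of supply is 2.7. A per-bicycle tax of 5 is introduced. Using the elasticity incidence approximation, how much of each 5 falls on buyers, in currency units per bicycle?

Incidence ratio: buyers' share ≈ εs / (εs + |εd|) = 2.7 / (2.7 + 1.8) = 0.6.
So buyers bear ≈ 0.6 × 5 = 3; sellers bear 2.

Buyers bear ≈ 3 per bicycle.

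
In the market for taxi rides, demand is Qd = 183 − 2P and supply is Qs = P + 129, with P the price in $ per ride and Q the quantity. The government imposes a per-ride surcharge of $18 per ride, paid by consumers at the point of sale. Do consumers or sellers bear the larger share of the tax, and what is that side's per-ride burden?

Without the tax, 183 − 2P = P + 129 gives 3P = 54, so P* = $18 and Q* = 147.
With the tax collected from consumers, demand (in seller-price terms) shifts: Qd = 183 − 2(P + 18).
Solving gives Q = 135 with consumers paying $24 and sellers receiving $6 (the $18 wedge).
Per-ride burden: consumers $6, sellers $12.
Sellers take the larger share because supply is less price-elastic here (demand slope 2 vs supply slope 1).
The less price-elastic side of the market bears the larger share of a per-unit tax.

Sellers bear the larger share: $12 per ride.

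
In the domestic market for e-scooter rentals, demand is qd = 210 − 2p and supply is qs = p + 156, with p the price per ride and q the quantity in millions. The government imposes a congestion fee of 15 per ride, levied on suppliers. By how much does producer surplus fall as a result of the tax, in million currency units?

Without the tax, 210 − 2p = p + 156 gives 3p = 54, so p* = 18 and q* = 174.
With the tax collected from suppliers, supply shifts: qs = (p − 15) + 156.
Solving gives q = 164 with consumers paying 23 and suppliers receiving 8 (the 15 wedge).
ΔPS is the trapezoid between Q = 164 and Q = 174 of height 10: ½ · (174 + 164) · 10 = 1690.

Producer surplus falls by 1690 million.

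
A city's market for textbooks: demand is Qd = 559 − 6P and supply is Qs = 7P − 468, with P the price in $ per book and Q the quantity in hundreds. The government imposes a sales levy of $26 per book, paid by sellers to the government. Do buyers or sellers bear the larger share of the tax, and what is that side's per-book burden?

Without the tax, 559 − 6P = 7P − 468 gives 13P = 1027, so P* = $79 and Q* = 85.
With the tax collected from sellers, supply shifts: Qs = 7(P − 26) − 468.
New equilibrium: buyers pay $93, sellers receive $67, Q = 1. (Wedge: Pb − Ps = 26.)
Per-book burden: buyers $14, sellers $12.
Buyers take the larger share because demand is less price-elastic here (demand slope 6 vs supply slope 7).

Buyers bear the larger share: $14 per book.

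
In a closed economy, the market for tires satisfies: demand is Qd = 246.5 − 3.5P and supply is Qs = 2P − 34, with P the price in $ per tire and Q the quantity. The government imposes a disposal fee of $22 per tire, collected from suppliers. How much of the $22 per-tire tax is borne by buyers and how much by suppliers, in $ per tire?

Buyers bear $8 per tire; suppliers bear $14 per tire.

Without the tax, 246.5 − 3.5P = 2P − 34 gives 5.5P = 280.5, so P* = $51 and Q* = 68.
With the tax collected from suppliers, supply shifts: Qs = 2(P − 22) − 34.
New equilibrium: buyers pay $59, suppliers receive $37, Q = 40. (Wedge: Pb − Ps = 22.)
Burden on buyers: $8; on suppliers: $14. (They sum to $22.)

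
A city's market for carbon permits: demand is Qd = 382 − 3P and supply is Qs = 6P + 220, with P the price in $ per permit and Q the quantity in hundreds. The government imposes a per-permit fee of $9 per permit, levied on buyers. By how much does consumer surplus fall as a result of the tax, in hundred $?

Consumer surplus falls by $1914 hundred.

Before the tax: set 382 − 3P = 6P + 220 → P* = $18, Q* = 328.
With the tax collected from buyers, demand (in seller-price terms) shifts: Qd = 382 − 3(P + 9).
New equilibrium: buyers pay $24, producers receive $15, Q = 310. (Wedge: Pb − Ps = 9.)
ΔCS is the trapezoid between Q = 310 and Q = 328 of height $6: ½ · (328 + 310) · 6 = $1914.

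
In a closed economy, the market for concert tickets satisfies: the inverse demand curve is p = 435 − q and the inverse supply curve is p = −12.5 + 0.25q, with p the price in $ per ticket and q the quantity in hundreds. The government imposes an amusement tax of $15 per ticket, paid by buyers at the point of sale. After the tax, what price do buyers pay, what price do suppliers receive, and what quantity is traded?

Inverting to q(p) form: qd = 435 − p; qs = 4p + 50.
Without the tax, 435 − p = 4p + 50 gives 5p = 385, so p* = $77 and q* = 358.
With the tax collected from buyers, demand (in seller-price terms) shifts: qd = 435 − (p + 15).
New equilibrium: buyers pay $89, suppliers receive $74, q = 346. (Wedge: pb − ps = 15.)

Buyers pay $89; suppliers receive $74; quantity = 346.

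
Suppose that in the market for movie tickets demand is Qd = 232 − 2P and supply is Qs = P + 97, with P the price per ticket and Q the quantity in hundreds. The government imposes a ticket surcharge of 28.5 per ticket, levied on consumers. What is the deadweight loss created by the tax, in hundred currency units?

Without the tax, 232 − 2P = P + 97 gives 3P = 135, so P* = 45 and Q* = 142.
With the tax collected from consumers, demand (in seller-price terms) shifts: Qd = 232 − 2(P + 28.5).
Solving gives Q = 123 with consumers paying 54.5 and sellers receiving 26 (the 28.5 wedge).
Quantity falls by |ΔQ| = |142 − 123| = 19.
DWL = ½ · t · |ΔQ| = ½ · 28.5 · 19 = 270.75.

Deadweight loss = 270.75 hundred.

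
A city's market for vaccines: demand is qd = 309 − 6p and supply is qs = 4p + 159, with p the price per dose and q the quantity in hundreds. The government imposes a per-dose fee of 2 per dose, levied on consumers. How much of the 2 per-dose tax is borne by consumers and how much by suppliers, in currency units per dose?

Consumers bear 0.8 per dose; suppliers bear 1.2 per dose.

Without the tax, 309 − 6p = 4p + 159 gives 10p = 150, so p* = 15 and q* = 219.
With the tax collected from consumers, demand (in seller-price terms) shifts: qd = 309 − 6(p + 2).
New equilibrium: consumers pay 15.8, suppliers receive 13.8, q = 214.2. (Wedge: pb − ps = 2.)
Burden on consumers: 0.8; on suppliers: 1.2. (They sum to 2.)
The less price-elastic side of the market bears the larger share of a per-unit tax.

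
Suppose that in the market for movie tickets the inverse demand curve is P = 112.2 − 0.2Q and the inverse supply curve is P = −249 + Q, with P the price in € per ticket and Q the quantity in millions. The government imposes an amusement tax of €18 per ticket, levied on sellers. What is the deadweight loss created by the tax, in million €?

Rewrite in direct form: Qd = 561 − 5P and Qs = P + 249.
Before the tax: set 561 − 5P = P + 249 → P* = €52, Q* = 301.
With the tax collected from sellers, supply shifts: Qs = (P − 18) + 249.
Solving gives Q = 286 with consumers paying €55 and sellers receiving €37 (the €18 wedge).
Quantity falls by |ΔQ| = |301 − 286| = 15.
DWL = ½ · t · |ΔQ| = ½ · 18 · 15 = €135.

Deadweight loss = €135 million.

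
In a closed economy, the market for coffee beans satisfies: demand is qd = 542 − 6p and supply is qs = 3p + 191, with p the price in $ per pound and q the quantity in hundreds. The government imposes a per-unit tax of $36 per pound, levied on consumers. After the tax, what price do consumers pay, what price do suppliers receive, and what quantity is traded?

Without the tax, 542 − 6p = 3p + 191 gives 9p = 351, so p* = $39 and q* = 308.
With the tax collected from consumers, demand (in seller-price terms) shifts: qd = 542 − 6(p + 36).
New equilibrium: consumers pay $51, suppliers receive $15, q = 236. (Wedge: pb − ps = 36.)

Consumers pay $51; suppliers receive $15; quantity = 236.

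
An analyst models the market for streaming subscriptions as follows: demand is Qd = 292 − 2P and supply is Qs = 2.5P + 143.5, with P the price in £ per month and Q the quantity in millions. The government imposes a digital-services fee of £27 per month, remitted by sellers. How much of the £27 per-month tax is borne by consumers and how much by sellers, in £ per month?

Consumers bear £15 per month; sellers bear £12 per month.

Before the tax: set 292 − 2P = 2.5P + 143.5 → P* = £33, Q* = 226.
With the tax collected from sellers, supply shifts: Qs = 2.5(P − 27) + 143.5.
New equilibrium: consumers pay £48, sellers receive £21, Q = 196. (Wedge: Pb − Ps = 27.)
Burden on consumers: £15; on sellers: £12. (They sum to £27.)
The less price-elastic side of the market bears the larger share of a per-unit tax.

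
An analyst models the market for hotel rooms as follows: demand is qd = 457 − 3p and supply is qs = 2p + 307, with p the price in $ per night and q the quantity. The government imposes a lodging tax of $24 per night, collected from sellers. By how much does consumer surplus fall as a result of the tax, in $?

Consumer surplus falls by $3384.96.

Before the tax: set 457 − 3p = 2p + 307 → p* = $30, q* = 367.
With the tax collected from sellers, supply shifts: qs = 2(p − 24) + 307.
New equilibrium: consumers pay $39.6, sellers receive $15.6, q = 338.2. (Wedge: pb − ps = 24.)
ΔCS is the trapezoid between Q = 338.2 and Q = 367 of height $9.6: ½ · (367 + 338.2) · 9.6 = $3384.96.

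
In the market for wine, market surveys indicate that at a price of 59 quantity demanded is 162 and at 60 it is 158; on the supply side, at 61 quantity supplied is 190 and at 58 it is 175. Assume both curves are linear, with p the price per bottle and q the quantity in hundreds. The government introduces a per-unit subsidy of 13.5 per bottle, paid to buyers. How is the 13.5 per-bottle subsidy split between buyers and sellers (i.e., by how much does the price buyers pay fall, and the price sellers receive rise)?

Buyers gain 7.5 per bottle; sellers gain 6 per bottle.

Demand slope: (158 − 162)/(60 − 59) = -4, so qd = 398 − 4p.
Supply slope: (175 − 190)/(58 − 61) = 5, so qs = 5p − 115.
Without the subsidy, 398 − 4p = 5p − 115 gives 9p = 513, so p* = 57 and q* = 170.
With a per-unit subsidy paid to buyers, each effectively pays p − 13.5, so demand becomes qd = 398 − 4(p − 13.5).
New equilibrium: buyers pay 49.5, sellers receive 63, q = 200. (Wedge: pb − ps = −13.5.)
Gain to buyers: 7.5; to sellers: 6. (They sum to 13.5.)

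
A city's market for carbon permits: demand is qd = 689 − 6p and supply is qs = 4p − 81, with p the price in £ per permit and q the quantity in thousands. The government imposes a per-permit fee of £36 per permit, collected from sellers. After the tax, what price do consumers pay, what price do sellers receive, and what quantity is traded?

Before the tax: set 689 − 6p = 4p − 81 → p* = £77, q* = 227.
With the tax collected from sellers, supply shifts: qs = 4(p − 36) − 81.
Solving gives q = 140.6 with consumers paying £91.4 and sellers receiving £55.4 (the £36 wedge).
The less price-elastic side of the market bears the larger share of a per-unit tax.

Consumers pay £91.4; sellers receive £55.4; quantity = 140.6.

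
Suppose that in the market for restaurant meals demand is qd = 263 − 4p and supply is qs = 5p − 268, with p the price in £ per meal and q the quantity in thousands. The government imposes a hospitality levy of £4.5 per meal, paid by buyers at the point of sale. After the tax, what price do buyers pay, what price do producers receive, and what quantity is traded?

Before the tax: set 263 − 4p = 5p − 268 → p* = £59, q* = 27.
With the tax collected from buyers, demand (in seller-price terms) shifts: qd = 263 − 4(p + 4.5).
New equilibrium: buyers pay £61.5, producers receive £57, q = 17. (Wedge: pb − ps = 4.5.)
The less price-elastic side of the market bears the larger share of a per-unit tax.

Buyers pay £61.5; producers receive £57; quantity = 17.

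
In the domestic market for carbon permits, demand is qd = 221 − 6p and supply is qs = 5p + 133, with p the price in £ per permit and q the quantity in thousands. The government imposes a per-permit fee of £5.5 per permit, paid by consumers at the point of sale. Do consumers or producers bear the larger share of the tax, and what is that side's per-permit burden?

Producers bear the larger share: £3 per permit.

Before the tax: set 221 − 6p = 5p + 133 → p* = £8, q* = 173.
With the tax collected from consumers, demand (in seller-price terms) shifts: qd = 221 − 6(p + 5.5).
Solving gives q = 158 with consumers paying £10.5 and producers receiving £5 (the £5.5 wedge).
Per-permit burden: consumers £2.5, producers £3.
Producers take the larger share because supply is less price-elastic here (demand slope 6 vs supply slope 5).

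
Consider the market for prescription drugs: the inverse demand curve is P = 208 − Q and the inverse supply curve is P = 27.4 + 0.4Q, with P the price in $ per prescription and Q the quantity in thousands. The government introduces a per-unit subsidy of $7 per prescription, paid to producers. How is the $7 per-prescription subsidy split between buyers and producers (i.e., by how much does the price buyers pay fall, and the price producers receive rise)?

Buyers gain $5 per prescription; producers gain $2 per prescription.

Inverting to Q(P) form: Qd = 208 − P; Qs = 2.5P − 68.5.
Before the subsidy: set 208 − P = 2.5P − 68.5 → P* = $79, Q* = 129.
With a per-unit subsidy paid to producers, each receives P + 7 per unit sold, so supply becomes Qs = 2.5(P + 7) − 68.5.
Solving gives Q = 134 with buyers paying $74 and producers receiving $81 (the $7 wedge).
Gain to buyers: $5; to producers: $2. (They sum to $7.)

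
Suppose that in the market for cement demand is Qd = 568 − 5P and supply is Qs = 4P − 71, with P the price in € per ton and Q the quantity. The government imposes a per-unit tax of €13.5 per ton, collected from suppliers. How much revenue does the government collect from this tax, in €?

Without the tax, 568 − 5P = 4P − 71 gives 9P = 639, so P* = €71 and Q* = 213.
With the tax collected from suppliers, supply shifts: Qs = 4(P − 13.5) − 71.
Solving gives Q = 183 with consumers paying €77 and suppliers receiving €63.5 (the €13.5 wedge).
Revenue = t · Q = 13.5 · 183 = €2470.5.

Tax revenue = €2470.5.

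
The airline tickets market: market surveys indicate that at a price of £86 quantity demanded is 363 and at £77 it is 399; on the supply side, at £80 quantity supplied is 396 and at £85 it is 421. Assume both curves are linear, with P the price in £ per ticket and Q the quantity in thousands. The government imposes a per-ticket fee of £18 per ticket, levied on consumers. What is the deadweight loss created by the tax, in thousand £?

Demand slope: (399 − 363)/(77 − 86) = -4, so Qd = 707 − 4P.
Supply slope: (421 − 396)/(85 − 80) = 5, so Qs = 5P − 4.
Before the tax: set 707 − 4P = 5P − 4 → P* = £79, Q* = 391.
With the tax collected from consumers, demand (in seller-price terms) shifts: Qd = 707 − 4(P + 18).
Solving gives Q = 351 with consumers paying £89 and suppliers receiving £71 (the £18 wedge).
Quantity falls by |ΔQ| = |391 − 351| = 40.
DWL = ½ · t · |ΔQ| = ½ · 18 · 40 = £360.

Deadweight loss = £360 thousand.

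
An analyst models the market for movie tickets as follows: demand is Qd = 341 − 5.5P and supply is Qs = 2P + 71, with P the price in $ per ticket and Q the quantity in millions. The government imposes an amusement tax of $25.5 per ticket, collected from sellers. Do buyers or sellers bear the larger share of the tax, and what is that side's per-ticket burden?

Before the tax: set 341 − 5.5P = 2P + 71 → P* = $36, Q* = 143.
With the tax collected from sellers, supply shifts: Qs = 2(P − 25.5) + 71.
New equilibrium: buyers pay $42.8, sellers receive $17.3, Q = 105.6. (Wedge: Pb − Ps = 25.5.)
Per-ticket burden: buyers $6.8, sellers $18.7.
Sellers take the larger share because supply is less price-elastic here (demand slope 5.5 vs supply slope 2).

Sellers bear the larger share: $18.7 per ticket.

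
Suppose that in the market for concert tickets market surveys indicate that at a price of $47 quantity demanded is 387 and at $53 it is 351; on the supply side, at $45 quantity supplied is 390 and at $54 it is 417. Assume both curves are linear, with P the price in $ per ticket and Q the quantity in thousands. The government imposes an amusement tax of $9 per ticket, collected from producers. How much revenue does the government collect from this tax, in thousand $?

Demand slope: (351 − 387)/(53 − 47) = -6, so Qd = 669 − 6P.
Supply slope: (417 − 390)/(54 − 45) = 3, so Qs = 3P + 255.
Before the tax: set 669 − 6P = 3P + 255 → P* = $46, Q* = 393.
With the tax collected from producers, supply shifts: Qs = 3(P − 9) + 255.
Solving gives Q = 375 with consumers paying $49 and producers receiving $40 (the $9 wedge).
Revenue = t · Q = 9 · 375 = $3375.

Tax revenue = $3375 thousand.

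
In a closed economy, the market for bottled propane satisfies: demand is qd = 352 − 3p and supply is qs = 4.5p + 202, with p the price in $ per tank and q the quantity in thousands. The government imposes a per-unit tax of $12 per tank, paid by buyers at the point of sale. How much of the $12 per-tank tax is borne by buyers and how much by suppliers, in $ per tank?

Buyers bear $7.2 per tank; suppliers bear $4.8 per tank.

Before the tax: set 352 − 3p = 4.5p + 202 → p* = $20, q* = 292.
With the tax collected from buyers, demand (in seller-price terms) shifts: qd = 352 − 3(p + 12).
Solving gives q = 270.4 with buyers paying $27.2 and suppliers receiving $15.2 (the $12 wedge).
Burden on buyers: $7.2; on suppliers: $4.8. (They sum to $12.)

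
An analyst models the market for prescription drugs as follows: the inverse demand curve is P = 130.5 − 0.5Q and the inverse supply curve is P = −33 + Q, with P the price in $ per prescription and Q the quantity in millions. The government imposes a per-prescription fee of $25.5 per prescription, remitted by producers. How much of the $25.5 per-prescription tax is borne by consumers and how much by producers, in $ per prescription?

Inverting to Q(P) form: Qd = 261 − 2P; Qs = P + 33.
Without the tax, 261 − 2P = P + 33 gives 3P = 228, so P* = $76 and Q* = 109.
With the tax collected from producers, supply shifts: Qs = (P − 25.5) + 33.
Solving gives Q = 92 with consumers paying $84.5 and producers receiving $59 (the $25.5 wedge).
Burden on consumers: $8.5; on producers: $17. (They sum to $25.5.)
The less price-elastic side of the market bears the larger share of a per-unit tax.

Consumers bear $8.5 per prescription; producers bear $17 per prescription.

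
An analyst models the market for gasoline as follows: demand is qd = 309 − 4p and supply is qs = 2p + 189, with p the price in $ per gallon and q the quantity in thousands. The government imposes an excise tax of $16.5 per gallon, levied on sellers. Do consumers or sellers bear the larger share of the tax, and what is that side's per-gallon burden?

Before the tax: set 309 − 4p = 2p + 189 → p* = $20, q* = 229.
With the tax collected from sellers, supply shifts: qs = 2(p − 16.5) + 189.
Solving gives q = 207 with consumers paying $25.5 and sellers receiving $9 (the $16.5 wedge).
Per-gallon burden: consumers $5.5, sellers $11.
Sellers take the larger share because supply is less price-elastic here (demand slope 4 vs supply slope 2).

Sellers bear the larger share: $11 per gallon.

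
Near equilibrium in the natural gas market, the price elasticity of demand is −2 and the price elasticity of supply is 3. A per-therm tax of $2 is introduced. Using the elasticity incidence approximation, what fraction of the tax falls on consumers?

Incidence ratio: consumers' share ≈ εs / (εs + |εd|) = 3 / (3 + 2) = 0.6.
Supply is the more elastic side, so consumers bear the larger share.

Consumers' share ≈ 0.6.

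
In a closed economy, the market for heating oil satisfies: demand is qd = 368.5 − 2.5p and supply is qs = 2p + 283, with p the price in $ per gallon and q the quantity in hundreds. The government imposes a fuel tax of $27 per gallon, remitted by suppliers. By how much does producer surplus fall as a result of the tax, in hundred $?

Without the tax, 368.5 − 2.5p = 2p + 283 gives 4.5p = 85.5, so p* = $19 and q* = 321.
With the tax collected from suppliers, supply shifts: qs = 2(p − 27) + 283.
Solving gives q = 291 with consumers paying $31 and suppliers receiving $4 (the $27 wedge).
ΔPS is the trapezoid between Q = 291 and Q = 321 of height $15: ½ · (321 + 291) · 15 = $4590.

Producer surplus falls by $4590 hundred.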